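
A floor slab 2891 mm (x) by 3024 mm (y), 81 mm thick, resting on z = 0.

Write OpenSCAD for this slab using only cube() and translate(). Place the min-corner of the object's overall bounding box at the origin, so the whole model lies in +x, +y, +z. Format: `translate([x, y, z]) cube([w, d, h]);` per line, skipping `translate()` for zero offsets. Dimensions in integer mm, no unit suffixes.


cube([2891, 3024, 81]);


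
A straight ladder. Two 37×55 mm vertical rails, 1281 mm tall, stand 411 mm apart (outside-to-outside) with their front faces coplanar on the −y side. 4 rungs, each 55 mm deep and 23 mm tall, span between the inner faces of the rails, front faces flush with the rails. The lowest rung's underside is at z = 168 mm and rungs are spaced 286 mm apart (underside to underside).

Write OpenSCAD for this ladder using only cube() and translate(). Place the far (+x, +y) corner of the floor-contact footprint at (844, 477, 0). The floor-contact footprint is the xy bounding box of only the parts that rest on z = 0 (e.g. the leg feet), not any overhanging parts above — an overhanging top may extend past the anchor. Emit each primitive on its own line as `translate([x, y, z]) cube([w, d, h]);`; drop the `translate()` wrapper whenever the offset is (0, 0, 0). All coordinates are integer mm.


translate([433, 422, 0]) cube([37, 55, 1281]);
translate([807, 422, 0]) cube([37, 55, 1281]);
translate([470, 422, 168]) cube([337, 55, 23]);
translate([470, 422, 454]) cube([337, 55, 23]);
translate([470, 422, 740]) cube([337, 55, 23]);
translate([470, 422, 1026]) cube([337, 55, 23]);


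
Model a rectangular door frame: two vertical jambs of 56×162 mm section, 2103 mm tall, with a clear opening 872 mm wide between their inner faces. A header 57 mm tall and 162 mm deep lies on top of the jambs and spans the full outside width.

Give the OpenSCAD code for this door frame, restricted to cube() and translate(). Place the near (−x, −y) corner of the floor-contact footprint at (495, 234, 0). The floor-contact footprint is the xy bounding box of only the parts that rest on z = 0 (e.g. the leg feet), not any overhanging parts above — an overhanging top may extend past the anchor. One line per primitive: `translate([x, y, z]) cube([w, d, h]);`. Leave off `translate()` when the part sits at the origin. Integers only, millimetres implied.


translate([495, 234, 0]) cube([56, 162, 2103]);
translate([1423, 234, 0]) cube([56, 162, 2103]);
translate([495, 234, 2103]) cube([984, 162, 57]);


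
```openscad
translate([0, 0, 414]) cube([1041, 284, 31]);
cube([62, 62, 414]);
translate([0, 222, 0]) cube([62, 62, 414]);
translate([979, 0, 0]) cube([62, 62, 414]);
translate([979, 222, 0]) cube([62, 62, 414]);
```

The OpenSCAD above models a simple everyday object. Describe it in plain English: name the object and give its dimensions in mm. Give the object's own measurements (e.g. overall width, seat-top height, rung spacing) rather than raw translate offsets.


A bench: a 1041×284 mm seat slab, 31 mm thick, top at z = 445 mm, on four 62×62 mm square legs flush with the seat corners and standing on z = 0.


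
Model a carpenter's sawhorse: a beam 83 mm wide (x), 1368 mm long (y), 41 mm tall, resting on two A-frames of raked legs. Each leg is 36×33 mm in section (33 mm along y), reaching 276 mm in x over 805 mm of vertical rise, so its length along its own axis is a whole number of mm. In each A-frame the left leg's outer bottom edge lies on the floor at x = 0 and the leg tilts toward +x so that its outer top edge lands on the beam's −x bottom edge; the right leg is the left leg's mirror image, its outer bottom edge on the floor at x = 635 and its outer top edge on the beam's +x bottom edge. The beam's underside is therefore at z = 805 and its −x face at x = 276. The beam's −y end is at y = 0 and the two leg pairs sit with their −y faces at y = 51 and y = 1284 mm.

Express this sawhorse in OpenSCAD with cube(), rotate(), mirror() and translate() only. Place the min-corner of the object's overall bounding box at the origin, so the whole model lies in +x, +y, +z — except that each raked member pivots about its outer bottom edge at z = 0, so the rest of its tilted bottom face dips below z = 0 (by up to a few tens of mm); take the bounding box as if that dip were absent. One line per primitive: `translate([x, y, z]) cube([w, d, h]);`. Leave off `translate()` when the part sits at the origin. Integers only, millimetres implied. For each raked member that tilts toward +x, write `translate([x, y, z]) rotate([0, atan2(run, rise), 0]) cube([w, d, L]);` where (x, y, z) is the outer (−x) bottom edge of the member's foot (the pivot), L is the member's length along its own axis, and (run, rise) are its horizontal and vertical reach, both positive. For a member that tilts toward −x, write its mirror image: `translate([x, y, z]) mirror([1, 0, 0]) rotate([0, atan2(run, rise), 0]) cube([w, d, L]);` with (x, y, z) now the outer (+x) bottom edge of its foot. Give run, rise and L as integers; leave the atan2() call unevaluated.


// leg length = √(276² + 805²) = 851
// right-leg outer foot x = 2·276 + 83 = 635
// beam min-corner = (276, 0, 805)
translate([276, 0, 805]) cube([83, 1368, 41]);
translate([0, 51, 0]) rotate([0, atan2(276, 805), 0]) cube([36, 33, 851]);
translate([635, 51, 0]) mirror([1, 0, 0]) rotate([0, atan2(276, 805), 0]) cube([36, 33, 851]);
translate([0, 1284, 0]) rotate([0, atan2(276, 805), 0]) cube([36, 33, 851]);
translate([635, 1284, 0]) mirror([1, 0, 0]) rotate([0, atan2(276, 805), 0]) cube([36, 33, 851]);


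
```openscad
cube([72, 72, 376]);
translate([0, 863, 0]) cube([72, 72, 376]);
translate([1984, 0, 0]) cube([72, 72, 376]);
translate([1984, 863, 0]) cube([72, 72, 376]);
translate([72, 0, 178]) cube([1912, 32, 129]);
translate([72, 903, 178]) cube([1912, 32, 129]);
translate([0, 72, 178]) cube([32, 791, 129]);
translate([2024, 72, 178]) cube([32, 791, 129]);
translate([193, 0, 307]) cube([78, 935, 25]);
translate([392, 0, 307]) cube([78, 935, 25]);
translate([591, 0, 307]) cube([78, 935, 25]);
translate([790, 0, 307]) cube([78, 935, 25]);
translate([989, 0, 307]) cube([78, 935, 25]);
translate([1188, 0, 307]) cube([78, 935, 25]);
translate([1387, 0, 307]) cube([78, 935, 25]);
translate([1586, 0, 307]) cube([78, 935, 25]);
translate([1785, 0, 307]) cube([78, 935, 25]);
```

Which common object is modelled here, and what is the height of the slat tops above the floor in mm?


A bed frame. The slat-top height is 332 mm.

Four posts, four rails, and a row of slats — a bed frame. Slats sit on the rails at z = 178 + 129 = 307; with slat thickness 25, the top is 332 mm.


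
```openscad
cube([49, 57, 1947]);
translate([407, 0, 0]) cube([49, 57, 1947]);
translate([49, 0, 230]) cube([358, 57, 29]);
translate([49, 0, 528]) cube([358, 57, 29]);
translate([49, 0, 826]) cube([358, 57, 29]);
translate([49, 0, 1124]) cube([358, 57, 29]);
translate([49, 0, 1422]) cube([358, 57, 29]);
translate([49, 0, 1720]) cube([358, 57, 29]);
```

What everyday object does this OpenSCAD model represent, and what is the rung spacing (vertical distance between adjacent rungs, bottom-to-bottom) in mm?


A ladder. The rung spacing is 298 mm.

Two tall 49×57 posts with 6 short bars between them — a ladder. Adjacent rungs sit at z = 230 and z = 528, so the spacing is 528 − 230 = 298 mm.


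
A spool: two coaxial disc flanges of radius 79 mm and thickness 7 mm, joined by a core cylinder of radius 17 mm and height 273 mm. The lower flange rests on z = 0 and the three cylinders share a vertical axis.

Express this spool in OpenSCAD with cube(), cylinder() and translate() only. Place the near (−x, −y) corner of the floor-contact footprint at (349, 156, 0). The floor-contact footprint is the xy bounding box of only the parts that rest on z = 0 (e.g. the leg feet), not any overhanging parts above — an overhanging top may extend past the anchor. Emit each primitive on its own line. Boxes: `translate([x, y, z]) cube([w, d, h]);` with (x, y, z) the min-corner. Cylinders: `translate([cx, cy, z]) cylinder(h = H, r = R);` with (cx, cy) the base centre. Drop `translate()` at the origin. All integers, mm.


translate([428, 235, 0]) cylinder(h = 7, r = 79);
translate([428, 235, 7]) cylinder(h = 273, r = 17);
translate([428, 235, 280]) cylinder(h = 7, r = 79);


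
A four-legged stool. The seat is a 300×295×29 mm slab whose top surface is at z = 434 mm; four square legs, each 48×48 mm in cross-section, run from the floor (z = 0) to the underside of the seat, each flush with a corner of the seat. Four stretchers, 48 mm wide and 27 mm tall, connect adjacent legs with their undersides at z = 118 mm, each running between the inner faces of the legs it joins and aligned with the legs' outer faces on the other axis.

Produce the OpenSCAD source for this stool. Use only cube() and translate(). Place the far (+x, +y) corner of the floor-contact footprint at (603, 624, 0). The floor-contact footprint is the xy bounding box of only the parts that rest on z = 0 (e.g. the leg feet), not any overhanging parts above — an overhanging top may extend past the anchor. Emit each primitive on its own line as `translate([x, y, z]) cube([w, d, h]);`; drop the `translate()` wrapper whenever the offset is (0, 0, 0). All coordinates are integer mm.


// leg_h = 434 - 29 = 405
// stretcher span = 300 - 2*48 = 204
translate([303, 329, 405]) cube([300, 295, 29]);
translate([303, 329, 0]) cube([48, 48, 405]);
translate([555, 329, 0]) cube([48, 48, 405]);
translate([303, 576, 0]) cube([48, 48, 405]);
translate([555, 576, 0]) cube([48, 48, 405]);
translate([351, 329, 118]) cube([204, 48, 27]);
translate([351, 576, 118]) cube([204, 48, 27]);
translate([303, 377, 118]) cube([48, 199, 27]);
translate([555, 377, 118]) cube([48, 199, 27]);


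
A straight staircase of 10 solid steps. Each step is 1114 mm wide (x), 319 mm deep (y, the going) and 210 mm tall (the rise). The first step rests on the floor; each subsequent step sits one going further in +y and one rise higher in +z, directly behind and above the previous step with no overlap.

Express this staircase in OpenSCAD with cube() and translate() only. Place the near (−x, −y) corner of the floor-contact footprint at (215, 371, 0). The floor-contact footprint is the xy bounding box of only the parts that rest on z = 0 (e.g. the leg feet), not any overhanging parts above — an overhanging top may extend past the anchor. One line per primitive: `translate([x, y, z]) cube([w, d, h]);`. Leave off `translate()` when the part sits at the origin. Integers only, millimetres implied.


translate([215, 371, 0]) cube([1114, 319, 210]);
translate([215, 690, 210]) cube([1114, 319, 210]);
translate([215, 1009, 420]) cube([1114, 319, 210]);
translate([215, 1328, 630]) cube([1114, 319, 210]);
translate([215, 1647, 840]) cube([1114, 319, 210]);
translate([215, 1966, 1050]) cube([1114, 319, 210]);
translate([215, 2285, 1260]) cube([1114, 319, 210]);
translate([215, 2604, 1470]) cube([1114, 319, 210]);
translate([215, 2923, 1680]) cube([1114, 319, 210]);
translate([215, 3242, 1890]) cube([1114, 319, 210]);


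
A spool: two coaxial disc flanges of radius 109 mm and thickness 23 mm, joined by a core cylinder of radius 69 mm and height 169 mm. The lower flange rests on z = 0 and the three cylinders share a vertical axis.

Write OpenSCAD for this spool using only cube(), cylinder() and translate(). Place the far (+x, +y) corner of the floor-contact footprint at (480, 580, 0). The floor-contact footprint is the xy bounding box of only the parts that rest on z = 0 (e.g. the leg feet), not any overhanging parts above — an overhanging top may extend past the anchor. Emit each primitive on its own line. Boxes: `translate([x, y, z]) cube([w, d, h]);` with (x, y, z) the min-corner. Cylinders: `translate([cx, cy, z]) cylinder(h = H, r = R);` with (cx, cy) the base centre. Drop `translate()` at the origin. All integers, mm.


translate([371, 471, 0]) cylinder(h = 23, r = 109);
translate([371, 471, 23]) cylinder(h = 169, r = 69);
translate([371, 471, 192]) cylinder(h = 23, r = 109);


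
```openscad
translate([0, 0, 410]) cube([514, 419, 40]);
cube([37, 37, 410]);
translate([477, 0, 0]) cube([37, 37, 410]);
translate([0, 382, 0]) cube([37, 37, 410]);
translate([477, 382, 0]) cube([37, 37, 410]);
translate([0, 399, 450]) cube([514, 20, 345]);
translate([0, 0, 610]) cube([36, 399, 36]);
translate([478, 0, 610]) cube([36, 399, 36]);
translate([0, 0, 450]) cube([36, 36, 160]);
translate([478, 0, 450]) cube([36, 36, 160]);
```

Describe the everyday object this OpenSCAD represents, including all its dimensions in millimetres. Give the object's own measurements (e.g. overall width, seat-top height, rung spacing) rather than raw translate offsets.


A chair. The seat is a 514×419×40 mm slab with its top at z = 450 mm, on four 37×37 mm corner legs (flush with the seat edges, standing on z = 0). A flat backrest 20 mm thick, 345 mm tall, spans the full seat width and rises from the seat top along its +y edge, rear face flush with the rear of the seat. Two armrests of 36×36 mm section run along each side from the seat's front edge to the front of the backrest, top faces 196 mm above the seat top and outer faces flush with the seat's x-edges; a 36×36 mm post under the front of each armrest stands on the seat at the front corner.


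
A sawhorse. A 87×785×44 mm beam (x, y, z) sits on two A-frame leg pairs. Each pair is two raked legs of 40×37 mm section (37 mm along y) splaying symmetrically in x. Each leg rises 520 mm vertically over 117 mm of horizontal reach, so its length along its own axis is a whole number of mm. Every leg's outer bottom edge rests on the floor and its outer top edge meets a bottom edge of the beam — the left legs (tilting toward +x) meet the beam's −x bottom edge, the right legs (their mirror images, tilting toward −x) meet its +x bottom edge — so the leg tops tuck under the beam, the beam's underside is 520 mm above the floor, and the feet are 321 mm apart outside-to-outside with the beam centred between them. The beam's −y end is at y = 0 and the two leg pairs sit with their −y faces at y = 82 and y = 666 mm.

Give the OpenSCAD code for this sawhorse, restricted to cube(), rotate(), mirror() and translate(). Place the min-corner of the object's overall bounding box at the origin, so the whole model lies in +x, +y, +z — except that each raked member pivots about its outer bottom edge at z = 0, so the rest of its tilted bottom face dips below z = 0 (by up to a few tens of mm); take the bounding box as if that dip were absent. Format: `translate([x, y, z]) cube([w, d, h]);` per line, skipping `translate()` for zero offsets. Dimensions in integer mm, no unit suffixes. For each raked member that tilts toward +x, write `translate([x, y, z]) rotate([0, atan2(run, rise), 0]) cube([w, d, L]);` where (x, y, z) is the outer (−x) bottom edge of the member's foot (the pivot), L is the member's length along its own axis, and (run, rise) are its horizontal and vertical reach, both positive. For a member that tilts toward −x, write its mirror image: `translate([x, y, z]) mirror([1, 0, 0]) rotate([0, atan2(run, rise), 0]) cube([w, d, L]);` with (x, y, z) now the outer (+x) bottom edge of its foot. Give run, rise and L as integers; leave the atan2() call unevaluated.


// leg length = √(117² + 520²) = 533
// right-leg outer foot x = 2·117 + 87 = 321
// beam min-corner = (117, 0, 520)
translate([117, 0, 520]) cube([87, 785, 44]);
translate([0, 82, 0]) rotate([0, atan2(117, 520), 0]) cube([40, 37, 533]);
translate([321, 82, 0]) mirror([1, 0, 0]) rotate([0, atan2(117, 520), 0]) cube([40, 37, 533]);
translate([0, 666, 0]) rotate([0, atan2(117, 520), 0]) cube([40, 37, 533]);
translate([321, 666, 0]) mirror([1, 0, 0]) rotate([0, atan2(117, 520), 0]) cube([40, 37, 533]);


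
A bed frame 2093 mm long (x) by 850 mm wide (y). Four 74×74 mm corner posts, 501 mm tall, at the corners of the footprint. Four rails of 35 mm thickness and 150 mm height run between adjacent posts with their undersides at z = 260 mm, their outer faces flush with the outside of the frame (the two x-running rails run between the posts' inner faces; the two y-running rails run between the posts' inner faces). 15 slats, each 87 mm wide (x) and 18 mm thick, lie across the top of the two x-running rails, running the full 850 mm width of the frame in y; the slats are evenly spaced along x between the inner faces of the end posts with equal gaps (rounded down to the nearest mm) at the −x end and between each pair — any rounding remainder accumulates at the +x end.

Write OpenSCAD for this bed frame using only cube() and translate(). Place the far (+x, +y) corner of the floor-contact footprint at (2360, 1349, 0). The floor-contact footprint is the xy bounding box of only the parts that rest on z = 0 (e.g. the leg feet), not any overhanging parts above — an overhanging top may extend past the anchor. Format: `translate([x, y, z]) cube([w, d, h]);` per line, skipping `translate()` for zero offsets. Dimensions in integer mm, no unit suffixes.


translate([267, 499, 0]) cube([74, 74, 501]);
translate([267, 1275, 0]) cube([74, 74, 501]);
translate([2286, 499, 0]) cube([74, 74, 501]);
translate([2286, 1275, 0]) cube([74, 74, 501]);
translate([341, 499, 260]) cube([1945, 35, 150]);
translate([341, 1314, 260]) cube([1945, 35, 150]);
translate([267, 573, 260]) cube([35, 702, 150]);
translate([2325, 573, 260]) cube([35, 702, 150]);
translate([381, 499, 410]) cube([87, 850, 18]);
translate([508, 499, 410]) cube([87, 850, 18]);
translate([635, 499, 410]) cube([87, 850, 18]);
translate([762, 499, 410]) cube([87, 850, 18]);
translate([889, 499, 410]) cube([87, 850, 18]);
translate([1016, 499, 410]) cube([87, 850, 18]);
translate([1143, 499, 410]) cube([87, 850, 18]);
translate([1270, 499, 410]) cube([87, 850, 18]);
translate([1397, 499, 410]) cube([87, 850, 18]);
translate([1524, 499, 410]) cube([87, 850, 18]);
translate([1651, 499, 410]) cube([87, 850, 18]);
translate([1778, 499, 410]) cube([87, 850, 18]);
translate([1905, 499, 410]) cube([87, 850, 18]);
translate([2032, 499, 410]) cube([87, 850, 18]);
translate([2159, 499, 410]) cube([87, 850, 18]);


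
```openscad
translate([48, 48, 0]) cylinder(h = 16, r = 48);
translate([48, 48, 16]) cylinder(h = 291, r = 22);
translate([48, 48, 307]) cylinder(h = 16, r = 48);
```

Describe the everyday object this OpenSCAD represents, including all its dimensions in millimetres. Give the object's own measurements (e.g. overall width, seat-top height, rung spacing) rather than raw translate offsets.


A spool: two coaxial disc flanges of radius 48 mm and thickness 16 mm, joined by a core cylinder of radius 22 mm and height 291 mm. The lower flange rests on z = 0 and the three cylinders share a vertical axis.


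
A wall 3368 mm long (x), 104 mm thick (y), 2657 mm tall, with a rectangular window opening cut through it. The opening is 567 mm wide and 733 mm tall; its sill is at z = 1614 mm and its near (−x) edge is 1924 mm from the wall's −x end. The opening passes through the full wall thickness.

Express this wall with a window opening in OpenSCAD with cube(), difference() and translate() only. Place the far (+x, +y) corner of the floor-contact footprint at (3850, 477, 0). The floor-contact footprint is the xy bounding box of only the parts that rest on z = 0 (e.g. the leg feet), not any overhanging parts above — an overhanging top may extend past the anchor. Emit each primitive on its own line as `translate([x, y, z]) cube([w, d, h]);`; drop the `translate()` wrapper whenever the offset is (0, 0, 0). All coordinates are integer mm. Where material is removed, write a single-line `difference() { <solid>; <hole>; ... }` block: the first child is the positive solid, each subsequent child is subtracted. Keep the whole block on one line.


difference() { translate([482, 373, 0]) cube([3368, 104, 2657]); translate([2406, 373, 1614]) cube([567, 104, 733]); }


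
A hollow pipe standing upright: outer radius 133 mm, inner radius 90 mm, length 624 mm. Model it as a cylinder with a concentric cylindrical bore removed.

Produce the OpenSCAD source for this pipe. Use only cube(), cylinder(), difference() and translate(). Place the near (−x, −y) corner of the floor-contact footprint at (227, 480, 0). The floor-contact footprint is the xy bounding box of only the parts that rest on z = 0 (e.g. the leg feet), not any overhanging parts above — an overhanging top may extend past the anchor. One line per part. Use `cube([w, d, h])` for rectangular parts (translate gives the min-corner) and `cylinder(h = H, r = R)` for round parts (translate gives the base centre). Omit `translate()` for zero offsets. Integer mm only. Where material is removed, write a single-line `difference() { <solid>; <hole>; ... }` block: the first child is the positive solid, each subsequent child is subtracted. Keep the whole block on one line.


difference() { translate([360, 613, 0]) cylinder(h = 624, r = 133); translate([360, 613, 0]) cylinder(h = 624, r = 90); }


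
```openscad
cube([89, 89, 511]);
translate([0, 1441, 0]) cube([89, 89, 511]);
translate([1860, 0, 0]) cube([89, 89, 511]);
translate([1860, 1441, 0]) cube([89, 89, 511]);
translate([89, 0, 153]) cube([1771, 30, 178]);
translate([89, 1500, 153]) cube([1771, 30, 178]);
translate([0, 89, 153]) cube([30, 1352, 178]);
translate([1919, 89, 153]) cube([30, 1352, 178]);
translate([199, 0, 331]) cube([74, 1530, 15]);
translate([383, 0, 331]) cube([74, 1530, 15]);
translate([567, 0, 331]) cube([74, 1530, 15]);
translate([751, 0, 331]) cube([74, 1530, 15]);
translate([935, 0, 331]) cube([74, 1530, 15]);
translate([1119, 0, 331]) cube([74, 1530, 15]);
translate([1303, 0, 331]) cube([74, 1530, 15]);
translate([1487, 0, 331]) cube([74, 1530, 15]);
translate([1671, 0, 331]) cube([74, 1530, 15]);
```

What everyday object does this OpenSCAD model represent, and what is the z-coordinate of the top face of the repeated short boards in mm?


A bed frame. The slat-top height is 346 mm.

Four posts, four rails, and a row of slats — a bed frame. Slats sit on the rails at z = 153 + 178 = 331; with slat thickness 15, the top is 346 mm.


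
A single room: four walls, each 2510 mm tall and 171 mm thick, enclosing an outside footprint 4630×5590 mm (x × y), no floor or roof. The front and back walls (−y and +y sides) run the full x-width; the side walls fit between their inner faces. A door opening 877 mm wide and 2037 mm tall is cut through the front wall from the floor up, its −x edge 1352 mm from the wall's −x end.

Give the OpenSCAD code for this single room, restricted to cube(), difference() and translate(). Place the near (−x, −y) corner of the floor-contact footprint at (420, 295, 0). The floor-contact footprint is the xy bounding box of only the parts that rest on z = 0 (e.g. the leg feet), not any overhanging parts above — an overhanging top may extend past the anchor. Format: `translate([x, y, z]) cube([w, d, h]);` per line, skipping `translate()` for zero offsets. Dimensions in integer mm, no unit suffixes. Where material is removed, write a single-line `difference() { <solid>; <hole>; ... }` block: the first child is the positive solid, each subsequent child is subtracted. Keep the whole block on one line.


difference() { translate([420, 295, 0]) cube([4630, 171, 2510]); translate([1772, 295, 0]) cube([877, 171, 2037]); }
translate([420, 5714, 0]) cube([4630, 171, 2510]);
translate([420, 466, 0]) cube([171, 5248, 2510]);
translate([4879, 466, 0]) cube([171, 5248, 2510]);


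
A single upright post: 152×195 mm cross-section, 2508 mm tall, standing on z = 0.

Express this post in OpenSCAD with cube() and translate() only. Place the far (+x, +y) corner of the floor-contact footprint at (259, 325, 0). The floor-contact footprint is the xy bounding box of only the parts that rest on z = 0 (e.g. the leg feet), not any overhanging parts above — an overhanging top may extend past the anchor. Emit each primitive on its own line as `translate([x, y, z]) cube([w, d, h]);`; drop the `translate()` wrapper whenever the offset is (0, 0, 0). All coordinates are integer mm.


translate([107, 130, 0]) cube([152, 195, 2508]);


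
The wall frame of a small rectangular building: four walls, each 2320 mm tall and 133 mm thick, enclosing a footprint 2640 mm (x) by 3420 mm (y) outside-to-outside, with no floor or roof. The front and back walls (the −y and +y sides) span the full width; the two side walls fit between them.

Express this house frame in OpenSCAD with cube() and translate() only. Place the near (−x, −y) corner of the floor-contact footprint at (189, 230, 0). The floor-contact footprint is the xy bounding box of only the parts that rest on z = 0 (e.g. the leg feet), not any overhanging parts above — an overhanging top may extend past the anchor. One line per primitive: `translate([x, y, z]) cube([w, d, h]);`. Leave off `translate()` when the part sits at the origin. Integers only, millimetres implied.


translate([189, 230, 0]) cube([2640, 133, 2320]);
translate([189, 3517, 0]) cube([2640, 133, 2320]);
translate([189, 363, 0]) cube([133, 3154, 2320]);
translate([2696, 363, 0]) cube([133, 3154, 2320]);


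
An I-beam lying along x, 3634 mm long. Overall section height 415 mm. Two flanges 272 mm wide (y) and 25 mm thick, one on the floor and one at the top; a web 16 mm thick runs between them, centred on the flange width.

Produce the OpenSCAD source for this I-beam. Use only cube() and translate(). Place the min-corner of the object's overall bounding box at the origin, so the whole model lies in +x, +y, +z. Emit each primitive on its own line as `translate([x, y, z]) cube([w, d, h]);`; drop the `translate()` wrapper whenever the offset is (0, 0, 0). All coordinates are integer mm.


cube([3634, 272, 25]);
translate([0, 128, 25]) cube([3634, 16, 365]);
translate([0, 0, 390]) cube([3634, 272, 25]);


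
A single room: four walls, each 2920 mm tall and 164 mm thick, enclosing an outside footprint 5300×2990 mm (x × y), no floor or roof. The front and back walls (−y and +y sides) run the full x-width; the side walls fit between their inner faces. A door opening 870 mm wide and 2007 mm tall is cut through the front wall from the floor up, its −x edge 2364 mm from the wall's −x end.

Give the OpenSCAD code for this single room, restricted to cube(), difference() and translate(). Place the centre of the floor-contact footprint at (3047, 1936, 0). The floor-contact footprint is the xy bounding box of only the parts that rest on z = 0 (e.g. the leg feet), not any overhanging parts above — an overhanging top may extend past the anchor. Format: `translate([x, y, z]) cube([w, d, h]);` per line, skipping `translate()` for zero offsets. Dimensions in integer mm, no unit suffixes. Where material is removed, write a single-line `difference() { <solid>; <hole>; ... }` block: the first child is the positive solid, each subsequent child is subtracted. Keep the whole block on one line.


difference() { translate([397, 441, 0]) cube([5300, 164, 2920]); translate([2761, 441, 0]) cube([870, 164, 2007]); }
translate([397, 3267, 0]) cube([5300, 164, 2920]);
translate([397, 605, 0]) cube([164, 2662, 2920]);
translate([5533, 605, 0]) cube([164, 2662, 2920]);


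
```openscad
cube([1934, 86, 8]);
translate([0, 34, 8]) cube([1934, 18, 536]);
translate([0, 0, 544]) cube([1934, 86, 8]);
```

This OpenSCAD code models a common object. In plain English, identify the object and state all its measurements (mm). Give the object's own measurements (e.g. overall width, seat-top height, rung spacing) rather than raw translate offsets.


An I-beam lying along x, 1934 mm long. Overall section height 552 mm. Two flanges 86 mm wide (y) and 8 mm thick, one on the floor and one at the top; a web 18 mm thick runs between them, centred on the flange width.


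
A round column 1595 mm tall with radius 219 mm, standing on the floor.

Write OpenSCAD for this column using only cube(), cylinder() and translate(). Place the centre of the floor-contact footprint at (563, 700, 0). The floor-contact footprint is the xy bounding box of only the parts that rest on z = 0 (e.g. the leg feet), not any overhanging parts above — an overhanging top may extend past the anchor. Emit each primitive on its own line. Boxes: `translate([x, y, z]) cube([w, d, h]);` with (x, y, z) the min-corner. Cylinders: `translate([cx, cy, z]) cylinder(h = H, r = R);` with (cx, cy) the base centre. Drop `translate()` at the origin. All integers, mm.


translate([563, 700, 0]) cylinder(h = 1595, r = 219);


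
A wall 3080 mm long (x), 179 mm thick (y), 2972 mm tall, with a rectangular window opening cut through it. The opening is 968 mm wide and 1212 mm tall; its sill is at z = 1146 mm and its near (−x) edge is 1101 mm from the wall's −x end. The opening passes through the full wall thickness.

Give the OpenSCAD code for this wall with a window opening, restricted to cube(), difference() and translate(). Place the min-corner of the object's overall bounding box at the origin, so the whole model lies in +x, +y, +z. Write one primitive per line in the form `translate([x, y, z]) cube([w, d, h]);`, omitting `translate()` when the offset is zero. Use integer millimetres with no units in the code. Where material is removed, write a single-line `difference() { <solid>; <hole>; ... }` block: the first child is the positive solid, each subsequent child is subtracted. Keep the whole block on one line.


difference() { cube([3080, 179, 2972]); translate([1101, 0, 1146]) cube([968, 179, 1212]); }


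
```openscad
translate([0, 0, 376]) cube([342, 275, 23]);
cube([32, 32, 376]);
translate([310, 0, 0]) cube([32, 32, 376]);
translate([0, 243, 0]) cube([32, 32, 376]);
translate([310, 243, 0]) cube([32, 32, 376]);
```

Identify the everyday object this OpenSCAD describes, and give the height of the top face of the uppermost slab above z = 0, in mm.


A stool. The seat height is 399 mm.

A 342×275×23 slab at z = 376 on four corner posts — a stool. The seat top is 376 + 23 = 399 mm.


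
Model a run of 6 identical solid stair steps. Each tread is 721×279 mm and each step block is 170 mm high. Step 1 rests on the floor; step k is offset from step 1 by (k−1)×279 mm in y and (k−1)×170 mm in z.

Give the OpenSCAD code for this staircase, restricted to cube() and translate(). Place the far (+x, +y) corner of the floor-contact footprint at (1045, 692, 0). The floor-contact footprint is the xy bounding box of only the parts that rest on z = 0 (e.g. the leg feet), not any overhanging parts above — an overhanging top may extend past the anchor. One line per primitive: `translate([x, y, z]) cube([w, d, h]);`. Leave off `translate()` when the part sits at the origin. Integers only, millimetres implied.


translate([324, 413, 0]) cube([721, 279, 170]);
translate([324, 692, 170]) cube([721, 279, 170]);
translate([324, 971, 340]) cube([721, 279, 170]);
translate([324, 1250, 510]) cube([721, 279, 170]);
translate([324, 1529, 680]) cube([721, 279, 170]);
translate([324, 1808, 850]) cube([721, 279, 170]);


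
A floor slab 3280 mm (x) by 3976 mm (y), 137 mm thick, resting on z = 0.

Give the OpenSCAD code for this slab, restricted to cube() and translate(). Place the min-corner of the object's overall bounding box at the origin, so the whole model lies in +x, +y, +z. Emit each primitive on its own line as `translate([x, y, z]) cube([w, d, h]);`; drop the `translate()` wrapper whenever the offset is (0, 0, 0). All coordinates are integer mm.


cube([3280, 3976, 137]);


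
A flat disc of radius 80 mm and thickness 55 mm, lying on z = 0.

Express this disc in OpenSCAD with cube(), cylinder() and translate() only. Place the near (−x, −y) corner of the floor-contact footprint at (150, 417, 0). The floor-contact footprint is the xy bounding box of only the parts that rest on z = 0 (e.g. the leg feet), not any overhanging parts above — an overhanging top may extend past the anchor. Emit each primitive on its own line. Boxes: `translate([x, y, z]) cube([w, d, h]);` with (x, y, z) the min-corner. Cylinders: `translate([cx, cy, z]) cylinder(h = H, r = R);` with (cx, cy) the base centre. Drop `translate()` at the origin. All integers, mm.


translate([230, 497, 0]) cylinder(h = 55, r = 80);


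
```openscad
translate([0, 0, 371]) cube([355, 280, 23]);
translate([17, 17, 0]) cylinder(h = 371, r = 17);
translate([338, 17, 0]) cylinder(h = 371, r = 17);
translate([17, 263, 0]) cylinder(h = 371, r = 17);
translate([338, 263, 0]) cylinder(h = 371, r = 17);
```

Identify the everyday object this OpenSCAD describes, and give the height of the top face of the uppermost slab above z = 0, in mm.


A stool. The seat height is 394 mm.

A 355×280×23 slab at z = 371 on four corner cylinders — a stool. The seat top is 371 + 23 = 394 mm.


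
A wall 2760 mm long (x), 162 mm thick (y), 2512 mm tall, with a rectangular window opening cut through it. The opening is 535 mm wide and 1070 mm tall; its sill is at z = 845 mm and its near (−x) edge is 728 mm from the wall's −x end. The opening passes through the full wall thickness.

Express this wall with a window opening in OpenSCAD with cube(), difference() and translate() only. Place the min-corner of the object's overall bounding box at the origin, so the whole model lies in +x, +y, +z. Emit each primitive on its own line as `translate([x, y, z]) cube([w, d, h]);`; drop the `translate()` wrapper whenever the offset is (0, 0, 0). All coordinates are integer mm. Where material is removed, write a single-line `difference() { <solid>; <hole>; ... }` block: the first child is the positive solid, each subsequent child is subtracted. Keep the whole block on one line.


difference() { cube([2760, 162, 2512]); translate([728, 0, 845]) cube([535, 162, 1070]); }


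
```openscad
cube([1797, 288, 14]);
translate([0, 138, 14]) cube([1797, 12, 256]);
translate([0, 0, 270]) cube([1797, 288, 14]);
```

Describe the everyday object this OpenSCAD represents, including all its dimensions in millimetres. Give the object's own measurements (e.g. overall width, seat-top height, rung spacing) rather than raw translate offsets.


An I-beam lying along x, 1797 mm long. Overall section height 284 mm. Two flanges 288 mm wide (y) and 14 mm thick, one on the floor and one at the top; a web 12 mm thick runs between them, centred on the flange width.


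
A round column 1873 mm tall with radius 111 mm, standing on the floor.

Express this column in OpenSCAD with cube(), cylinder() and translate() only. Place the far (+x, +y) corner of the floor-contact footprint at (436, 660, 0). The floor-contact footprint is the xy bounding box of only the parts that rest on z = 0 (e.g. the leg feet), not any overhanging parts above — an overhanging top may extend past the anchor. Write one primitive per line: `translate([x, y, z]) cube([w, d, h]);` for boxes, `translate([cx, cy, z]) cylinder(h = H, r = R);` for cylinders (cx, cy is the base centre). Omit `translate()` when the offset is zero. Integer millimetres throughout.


translate([325, 549, 0]) cylinder(h = 1873, r = 111);


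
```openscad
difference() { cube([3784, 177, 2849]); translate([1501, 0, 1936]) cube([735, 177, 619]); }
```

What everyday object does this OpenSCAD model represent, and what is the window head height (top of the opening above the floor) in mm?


A wall with a window opening. The window head height is 2555 mm.

A wall with a rectangular opening subtracted — a window. Sill at z = 1936, opening 619 mm tall, so the head is at 1936 + 619 = 2555 mm.


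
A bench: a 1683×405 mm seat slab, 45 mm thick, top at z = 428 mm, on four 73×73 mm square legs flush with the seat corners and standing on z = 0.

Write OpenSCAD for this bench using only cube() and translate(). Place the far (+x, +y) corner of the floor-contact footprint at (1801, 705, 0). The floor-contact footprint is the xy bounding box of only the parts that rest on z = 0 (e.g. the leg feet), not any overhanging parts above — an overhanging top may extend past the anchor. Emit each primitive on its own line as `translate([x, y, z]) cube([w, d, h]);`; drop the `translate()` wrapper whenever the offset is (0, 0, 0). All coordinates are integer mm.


translate([118, 300, 383]) cube([1683, 405, 45]);
translate([118, 300, 0]) cube([73, 73, 383]);
translate([118, 632, 0]) cube([73, 73, 383]);
translate([1728, 300, 0]) cube([73, 73, 383]);
translate([1728, 632, 0]) cube([73, 73, 383]);


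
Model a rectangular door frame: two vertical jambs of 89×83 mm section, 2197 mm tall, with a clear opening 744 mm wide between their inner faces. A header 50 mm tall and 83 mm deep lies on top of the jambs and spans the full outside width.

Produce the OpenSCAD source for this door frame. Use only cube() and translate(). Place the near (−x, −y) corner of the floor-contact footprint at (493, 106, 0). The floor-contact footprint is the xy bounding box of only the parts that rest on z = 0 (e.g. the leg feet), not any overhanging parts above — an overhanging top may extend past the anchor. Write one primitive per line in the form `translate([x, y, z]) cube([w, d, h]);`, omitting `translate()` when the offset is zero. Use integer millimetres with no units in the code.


translate([493, 106, 0]) cube([89, 83, 2197]);
translate([1326, 106, 0]) cube([89, 83, 2197]);
translate([493, 106, 2197]) cube([922, 83, 50]);


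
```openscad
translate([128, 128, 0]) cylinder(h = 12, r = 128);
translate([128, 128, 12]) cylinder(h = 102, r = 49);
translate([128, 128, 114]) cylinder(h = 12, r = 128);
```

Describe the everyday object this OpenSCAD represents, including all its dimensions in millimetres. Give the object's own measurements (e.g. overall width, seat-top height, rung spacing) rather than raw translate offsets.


A spool: two coaxial disc flanges of radius 128 mm and thickness 12 mm, joined by a core cylinder of radius 49 mm and height 102 mm. The lower flange rests on z = 0 and the three cylinders share a vertical axis.


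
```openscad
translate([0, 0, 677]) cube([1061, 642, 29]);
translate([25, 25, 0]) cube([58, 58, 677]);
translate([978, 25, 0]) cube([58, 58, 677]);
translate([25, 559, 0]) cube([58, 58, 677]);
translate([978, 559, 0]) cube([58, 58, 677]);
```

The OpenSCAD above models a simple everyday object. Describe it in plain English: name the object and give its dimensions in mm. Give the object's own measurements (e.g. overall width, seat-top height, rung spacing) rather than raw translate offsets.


A rectangular dining table. The top is 1061×642×29 mm with its upper surface at z = 706 mm. It stands on four 58×58 mm square legs, each inset 25 mm from the nearest pair of top edges, running from the floor to the underside of the top.


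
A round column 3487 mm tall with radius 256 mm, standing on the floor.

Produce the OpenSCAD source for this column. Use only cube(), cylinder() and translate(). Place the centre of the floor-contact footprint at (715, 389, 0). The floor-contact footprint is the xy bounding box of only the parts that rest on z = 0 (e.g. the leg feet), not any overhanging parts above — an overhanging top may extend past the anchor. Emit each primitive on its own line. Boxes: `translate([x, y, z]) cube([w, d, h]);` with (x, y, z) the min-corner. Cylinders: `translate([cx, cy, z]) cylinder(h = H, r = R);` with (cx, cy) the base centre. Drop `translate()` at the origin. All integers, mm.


translate([715, 389, 0]) cylinder(h = 3487, r = 256);


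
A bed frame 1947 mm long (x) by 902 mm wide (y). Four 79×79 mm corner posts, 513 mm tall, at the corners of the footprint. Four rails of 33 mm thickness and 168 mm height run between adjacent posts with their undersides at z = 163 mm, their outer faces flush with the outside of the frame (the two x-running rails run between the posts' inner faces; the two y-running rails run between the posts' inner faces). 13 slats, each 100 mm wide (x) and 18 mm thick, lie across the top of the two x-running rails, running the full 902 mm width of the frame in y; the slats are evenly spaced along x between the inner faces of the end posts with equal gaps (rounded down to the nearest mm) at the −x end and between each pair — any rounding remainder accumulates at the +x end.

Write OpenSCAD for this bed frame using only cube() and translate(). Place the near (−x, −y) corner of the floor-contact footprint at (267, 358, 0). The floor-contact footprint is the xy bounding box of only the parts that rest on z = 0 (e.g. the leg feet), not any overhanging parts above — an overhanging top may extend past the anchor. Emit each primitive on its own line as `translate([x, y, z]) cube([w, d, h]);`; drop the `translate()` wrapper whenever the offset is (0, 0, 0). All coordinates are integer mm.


// slat z = rail_z + rail_h = 163 + 168 = 331
// slat gap = ⌊(1789 − 13·100) / 14⌋ = 34
translate([267, 358, 0]) cube([79, 79, 513]);
translate([267, 1181, 0]) cube([79, 79, 513]);
translate([2135, 358, 0]) cube([79, 79, 513]);
translate([2135, 1181, 0]) cube([79, 79, 513]);
translate([346, 358, 163]) cube([1789, 33, 168]);
translate([346, 1227, 163]) cube([1789, 33, 168]);
translate([267, 437, 163]) cube([33, 744, 168]);
translate([2181, 437, 163]) cube([33, 744, 168]);
translate([380, 358, 331]) cube([100, 902, 18]);
translate([514, 358, 331]) cube([100, 902, 18]);
translate([648, 358, 331]) cube([100, 902, 18]);
translate([782, 358, 331]) cube([100, 902, 18]);
translate([916, 358, 331]) cube([100, 902, 18]);
translate([1050, 358, 331]) cube([100, 902, 18]);
translate([1184, 358, 331]) cube([100, 902, 18]);
translate([1318, 358, 331]) cube([100, 902, 18]);
translate([1452, 358, 331]) cube([100, 902, 18]);
translate([1586, 358, 331]) cube([100, 902, 18]);
translate([1720, 358, 331]) cube([100, 902, 18]);
translate([1854, 358, 331]) cube([100, 902, 18]);
translate([1988, 358, 331]) cube([100, 902, 18]);
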